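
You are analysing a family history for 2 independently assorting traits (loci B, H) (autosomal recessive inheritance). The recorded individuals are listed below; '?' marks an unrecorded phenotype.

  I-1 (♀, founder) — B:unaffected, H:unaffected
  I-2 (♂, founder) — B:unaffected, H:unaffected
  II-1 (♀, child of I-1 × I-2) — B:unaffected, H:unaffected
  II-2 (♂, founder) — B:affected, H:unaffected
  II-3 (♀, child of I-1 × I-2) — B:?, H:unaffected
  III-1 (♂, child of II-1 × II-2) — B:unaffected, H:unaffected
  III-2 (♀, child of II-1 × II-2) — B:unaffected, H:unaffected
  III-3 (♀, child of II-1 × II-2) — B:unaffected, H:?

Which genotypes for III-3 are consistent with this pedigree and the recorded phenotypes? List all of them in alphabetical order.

III-3 ∈ {Bb HH, Bb Hh, Bb hh}

B/I-1 un ·: BB|Bb
B/I-2 un ·: BB|Bb
B/II-1 un I-1×I-2: BB|Bb
B/II-2 aff ·: bb
B/II-3 ? I-1×I-2: BB|Bb|bb
B/III-1 un II-1×II-2: Bb
B/III-2 un II-1×II-2: Bb
B/III-3 un II-1×II-2: Bb
⇒ B over [I-1,I-2,II-1,II-2,II-3,III-1,III-2,III-3]: 15 consistent
H/I-1 un ·: HH|Hh
H/I-2 un ·: HH|Hh
H/II-1 un I-1×I-2: HH|Hh
H/II-2 un ·: HH|Hh
H/II-3 un I-1×I-2: HH|Hh
H/III-1 un II-1×II-2: HH|Hh
H/III-2 un II-1×II-2: HH|Hh
H/III-3 ? II-1×II-2: HH|Hh|hh
⇒ H over [I-1,I-2,II-1,II-2,II-3,III-1,III-2,III-3]: 183 consistent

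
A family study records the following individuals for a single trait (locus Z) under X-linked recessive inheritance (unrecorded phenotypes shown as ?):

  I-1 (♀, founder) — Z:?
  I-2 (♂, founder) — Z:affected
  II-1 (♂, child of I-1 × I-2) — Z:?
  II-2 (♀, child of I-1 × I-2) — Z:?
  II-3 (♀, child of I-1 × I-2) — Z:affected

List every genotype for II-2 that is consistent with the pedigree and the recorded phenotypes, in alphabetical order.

II-2 ∈ {X^ZX^z, X^zX^z}

Z/I-1 ? ·: X^ZX^z|X^zX^z
Z/I-2 aff ·: X^zY
Z/II-1 ? I-1×I-2: X^ZY|X^zY
Z/II-2 ? I-1×I-2: X^ZX^z|X^zX^z
Z/II-3 aff I-1×I-2: X^zX^z
⇒ Z over [I-1,I-2,II-1,II-2,II-3]: 5 consistent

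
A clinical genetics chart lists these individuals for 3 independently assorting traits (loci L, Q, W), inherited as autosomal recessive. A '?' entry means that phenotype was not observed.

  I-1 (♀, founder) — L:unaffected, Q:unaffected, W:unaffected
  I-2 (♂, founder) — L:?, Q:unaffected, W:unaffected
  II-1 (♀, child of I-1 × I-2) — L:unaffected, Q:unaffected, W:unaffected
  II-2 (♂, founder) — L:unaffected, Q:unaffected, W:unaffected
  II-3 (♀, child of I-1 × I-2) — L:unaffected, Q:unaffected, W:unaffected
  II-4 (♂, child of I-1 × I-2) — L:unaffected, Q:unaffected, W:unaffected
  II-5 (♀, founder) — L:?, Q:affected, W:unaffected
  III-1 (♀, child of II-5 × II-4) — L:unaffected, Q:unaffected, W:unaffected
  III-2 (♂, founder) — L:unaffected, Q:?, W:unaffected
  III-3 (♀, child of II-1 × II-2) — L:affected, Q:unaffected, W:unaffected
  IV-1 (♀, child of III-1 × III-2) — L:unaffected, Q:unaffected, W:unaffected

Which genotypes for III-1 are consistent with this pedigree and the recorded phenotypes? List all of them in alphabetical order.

L/I-1 un ·: LL|Ll
L/I-2 ? ·: LL|Ll|ll
L/II-1 un I-1×I-2: Ll
L/II-2 un ·: Ll
L/II-3 un I-1×I-2: LL|Ll
L/II-4 un I-1×I-2: LL|Ll
L/II-5 ? ·: LL|Ll|ll
L/III-1 un II-5×II-4: LL|Ll
L/III-2 un ·: LL|Ll
L/III-3 aff II-1×II-2: ll
L/IV-1 un III-1×III-2: LL|Ll
⇒ L over [I-1,I-2,II-1,II-2,II-3,II-4,II-5,III-1,III-2,III-3,IV-1]: 228 consistent
Q/I-1 un ·: QQ|Qq
Q/I-2 un ·: QQ|Qq
Q/II-1 un I-1×I-2: QQ|Qq
Q/II-2 un ·: QQ|Qq
Q/II-3 un I-1×I-2: QQ|Qq
Q/II-4 un I-1×I-2: QQ|Qq
Q/II-5 aff ·: qq
Q/III-1 un II-5×II-4: Qq
Q/III-2 ? ·: QQ|Qq|qq
Q/III-3 un II-1×II-2: QQ|Qq
Q/IV-1 un III-1×III-2: QQ|Qq
⇒ Q over [I-1,I-2,II-1,II-2,II-3,II-4,II-5,III-1,III-2,III-3,IV-1]: 435 consistent
W/I-1 un ·: WW|Ww
W/I-2 un ·: WW|Ww
W/II-1 un I-1×I-2: WW|Ww
W/II-2 un ·: WW|Ww
W/II-3 un I-1×I-2: WW|Ww
W/II-4 un I-1×I-2: WW|Ww
W/II-5 un ·: WW|Ww
W/III-1 un II-5×II-4: WW|Ww
W/III-2 un ·: WW|Ww
W/III-3 un II-1×II-2: WW|Ww
W/IV-1 un III-1×III-2: WW|Ww
⇒ W over [I-1,I-2,II-1,II-2,II-3,II-4,II-5,III-1,III-2,III-3,IV-1]: 1038 consistent

III-1 ∈ {LL Qq WW, LL Qq Ww, Ll Qq WW, Ll Qq Ww}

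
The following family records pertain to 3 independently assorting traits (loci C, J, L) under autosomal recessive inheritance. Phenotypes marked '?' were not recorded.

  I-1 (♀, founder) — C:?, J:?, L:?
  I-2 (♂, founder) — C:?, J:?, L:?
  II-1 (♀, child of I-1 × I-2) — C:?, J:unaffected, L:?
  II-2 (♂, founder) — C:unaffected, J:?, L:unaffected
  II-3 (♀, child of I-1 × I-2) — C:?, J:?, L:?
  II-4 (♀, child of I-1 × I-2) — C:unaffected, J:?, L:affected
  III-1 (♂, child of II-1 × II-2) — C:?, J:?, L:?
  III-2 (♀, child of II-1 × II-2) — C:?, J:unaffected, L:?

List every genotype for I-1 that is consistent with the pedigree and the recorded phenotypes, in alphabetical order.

C/I-1 ? ·: CC|Cc|cc
C/I-2 ? ·: CC|Cc|cc
C/II-1 ? I-1×I-2: CC|Cc|cc
C/II-2 un ·: CC|Cc
C/II-3 ? I-1×I-2: CC|Cc|cc
C/II-4 un I-1×I-2: CC|Cc
C/III-1 ? II-1×II-2: CC|Cc|cc
C/III-2 ? II-1×II-2: CC|Cc|cc
⇒ C over [I-1,I-2,II-1,II-2,II-3,II-4,III-1,III-2]: 385 consistent
J/I-1 ? ·: JJ|Jj|jj
J/I-2 ? ·: JJ|Jj|jj
J/II-1 un I-1×I-2: JJ|Jj
J/II-2 ? ·: JJ|Jj|jj
J/II-3 ? I-1×I-2: JJ|Jj|jj
J/II-4 ? I-1×I-2: JJ|Jj|jj
J/III-1 ? II-1×II-2: JJ|Jj|jj
J/III-2 un II-1×II-2: JJ|Jj
⇒ J over [I-1,I-2,II-1,II-2,II-3,II-4,III-1,III-2]: 432 consistent
L/I-1 ? ·: Ll|ll
L/I-2 ? ·: Ll|ll
L/II-1 ? I-1×I-2: LL|Ll|ll
L/II-2 un ·: LL|Ll
L/II-3 ? I-1×I-2: LL|Ll|ll
L/II-4 aff I-1×I-2: ll
L/III-1 ? II-1×II-2: LL|Ll|ll
L/III-2 ? II-1×II-2: LL|Ll|ll
⇒ L over [I-1,I-2,II-1,II-2,II-3,II-4,III-1,III-2]: 146 consistent

I-1 ∈ {CC JJ Ll, CC JJ ll, CC Jj Ll, CC Jj ll, CC jj Ll, CC jj ll, Cc JJ Ll, Cc JJ ll, Cc Jj Ll, Cc Jj ll, Cc jj Ll, Cc jj ll, cc JJ Ll, cc JJ ll, cc Jj Ll, cc Jj ll, cc jj Ll, cc jj ll}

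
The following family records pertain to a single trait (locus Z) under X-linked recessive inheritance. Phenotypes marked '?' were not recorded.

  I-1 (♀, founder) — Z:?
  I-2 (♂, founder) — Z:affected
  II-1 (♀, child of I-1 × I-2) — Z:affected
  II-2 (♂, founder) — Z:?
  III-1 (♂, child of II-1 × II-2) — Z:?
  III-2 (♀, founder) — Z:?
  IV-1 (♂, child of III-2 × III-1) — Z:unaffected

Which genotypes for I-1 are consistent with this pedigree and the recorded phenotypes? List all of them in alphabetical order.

I-1 ∈ {X^ZX^z, X^zX^z}

Z/I-1 ? ·: X^ZX^z|X^zX^z
Z/I-2 aff ·: X^zY
Z/II-1 aff I-1×I-2: X^zX^z
Z/II-2 ? ·: X^ZY|X^zY
Z/III-1 ? II-1×II-2: X^zY
Z/III-2 ? ·: X^ZX^Z|X^ZX^z
Z/IV-1 un III-2×III-1: X^ZY
⇒ Z over [I-1,I-2,II-1,II-2,III-1,III-2,IV-1]: 8 consistent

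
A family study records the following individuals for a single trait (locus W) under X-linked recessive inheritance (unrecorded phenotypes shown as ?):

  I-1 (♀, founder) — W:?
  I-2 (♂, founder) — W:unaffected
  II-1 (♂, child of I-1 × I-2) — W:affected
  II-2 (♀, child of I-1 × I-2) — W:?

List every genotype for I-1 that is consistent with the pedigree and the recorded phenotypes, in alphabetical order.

W/I-1 ? ·: X^WX^w|X^wX^w
W/I-2 un ·: X^WY
W/II-1 aff I-1×I-2: X^wY
W/II-2 ? I-1×I-2: X^WX^W|X^WX^w
⇒ W over [I-1,I-2,II-1,II-2]: 3 consistent

I-1 ∈ {X^WX^w, X^wX^w}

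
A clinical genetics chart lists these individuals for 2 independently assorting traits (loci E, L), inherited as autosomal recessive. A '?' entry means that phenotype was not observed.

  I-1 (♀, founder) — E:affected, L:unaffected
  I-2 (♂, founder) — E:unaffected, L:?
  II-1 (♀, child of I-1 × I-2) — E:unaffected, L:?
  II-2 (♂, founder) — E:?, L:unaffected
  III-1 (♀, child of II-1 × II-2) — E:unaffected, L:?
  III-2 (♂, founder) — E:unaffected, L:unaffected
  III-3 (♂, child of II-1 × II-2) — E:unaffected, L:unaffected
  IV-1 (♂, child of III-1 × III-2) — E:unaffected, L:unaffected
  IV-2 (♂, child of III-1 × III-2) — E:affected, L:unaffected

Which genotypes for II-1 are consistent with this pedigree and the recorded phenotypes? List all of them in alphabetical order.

E/I-1 aff ·: ee
E/I-2 un ·: EE|Ee
E/II-1 un I-1×I-2: Ee
E/II-2 ? ·: EE|Ee|ee
E/III-1 un II-1×II-2: Ee
E/III-2 un ·: Ee
E/III-3 un II-1×II-2: EE|Ee
E/IV-1 un III-1×III-2: EE|Ee
E/IV-2 aff III-1×III-2: ee
⇒ E over [I-1,I-2,II-1,II-2,III-1,III-2,III-3,IV-1,IV-2]: 20 consistent
L/I-1 un ·: LL|Ll
L/I-2 ? ·: LL|Ll|ll
L/II-1 ? I-1×I-2: LL|Ll|ll
L/II-2 un ·: LL|Ll
L/III-1 ? II-1×II-2: LL|Ll|ll
L/III-2 un ·: LL|Ll
L/III-3 un II-1×II-2: LL|Ll
L/IV-1 un III-1×III-2: LL|Ll
L/IV-2 un III-1×III-2: LL|Ll
⇒ L over [I-1,I-2,II-1,II-2,III-1,III-2,III-3,IV-1,IV-2]: 440 consistent

II-1 ∈ {Ee LL, Ee Ll, Ee ll}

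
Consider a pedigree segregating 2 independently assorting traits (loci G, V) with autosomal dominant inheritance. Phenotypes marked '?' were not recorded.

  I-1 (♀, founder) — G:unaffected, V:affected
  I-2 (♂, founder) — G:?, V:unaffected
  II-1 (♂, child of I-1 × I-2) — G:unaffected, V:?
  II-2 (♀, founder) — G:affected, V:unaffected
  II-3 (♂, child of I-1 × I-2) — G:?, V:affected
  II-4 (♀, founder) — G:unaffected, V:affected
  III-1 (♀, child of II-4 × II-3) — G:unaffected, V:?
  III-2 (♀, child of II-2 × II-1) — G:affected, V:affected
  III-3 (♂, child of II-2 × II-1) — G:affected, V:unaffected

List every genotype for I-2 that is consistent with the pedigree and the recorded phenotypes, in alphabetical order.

I-2 ∈ {Gg vv, gg vv}

G/I-1 un ·: gg
G/I-2 ? ·: gg|Gg
G/II-1 un I-1×I-2: gg
G/II-2 aff ·: Gg|GG
G/II-3 ? I-1×I-2: gg|Gg
G/II-4 un ·: gg
G/III-1 un II-4×II-3: gg
G/III-2 aff II-2×II-1: Gg
G/III-3 aff II-2×II-1: Gg
⇒ G over [I-1,I-2,II-1,II-2,II-3,II-4,III-1,III-2,III-3]: 6 consistent
V/I-1 aff ·: Vv|VV
V/I-2 un ·: vv
V/II-1 ? I-1×I-2: Vv
V/II-2 un ·: vv
V/II-3 aff I-1×I-2: Vv
V/II-4 aff ·: Vv|VV
V/III-1 ? II-4×II-3: vv|Vv|VV
V/III-2 aff II-2×II-1: Vv
V/III-3 un II-2×II-1: vv
⇒ V over [I-1,I-2,II-1,II-2,II-3,II-4,III-1,III-2,III-3]: 10 consistent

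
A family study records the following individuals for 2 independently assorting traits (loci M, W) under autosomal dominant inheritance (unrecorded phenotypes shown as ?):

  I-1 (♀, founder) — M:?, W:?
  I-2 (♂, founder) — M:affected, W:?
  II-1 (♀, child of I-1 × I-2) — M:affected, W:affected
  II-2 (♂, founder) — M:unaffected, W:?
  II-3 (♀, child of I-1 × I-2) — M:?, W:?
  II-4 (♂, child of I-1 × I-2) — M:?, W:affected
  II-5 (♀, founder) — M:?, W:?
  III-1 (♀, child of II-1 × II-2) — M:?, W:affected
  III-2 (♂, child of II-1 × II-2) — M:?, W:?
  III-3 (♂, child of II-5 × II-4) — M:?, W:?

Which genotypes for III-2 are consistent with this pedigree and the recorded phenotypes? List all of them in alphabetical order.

III-2 ∈ {Mm WW, Mm Ww, Mm ww, mm WW, mm Ww, mm ww}

M/I-1 ? ·: mm|Mm|MM
M/I-2 aff ·: Mm|MM
M/II-1 aff I-1×I-2: Mm|MM
M/II-2 un ·: mm
M/II-3 ? I-1×I-2: mm|Mm|MM
M/II-4 ? I-1×I-2: mm|Mm|MM
M/II-5 ? ·: mm|Mm|MM
M/III-1 ? II-1×II-2: mm|Mm
M/III-2 ? II-1×II-2: mm|Mm
M/III-3 ? II-5×II-4: mm|Mm|MM
⇒ M over [I-1,I-2,II-1,II-2,II-3,II-4,II-5,III-1,III-2,III-3]: 565 consistent
W/I-1 ? ·: ww|Ww|WW
W/I-2 ? ·: ww|Ww|WW
W/II-1 aff I-1×I-2: Ww|WW
W/II-2 ? ·: ww|Ww|WW
W/II-3 ? I-1×I-2: ww|Ww|WW
W/II-4 aff I-1×I-2: Ww|WW
W/II-5 ? ·: ww|Ww|WW
W/III-1 aff II-1×II-2: Ww|WW
W/III-2 ? II-1×II-2: ww|Ww|WW
W/III-3 ? II-5×II-4: ww|Ww|WW
⇒ W over [I-1,I-2,II-1,II-2,II-3,II-4,II-5,III-1,III-2,III-3]: 1914 consistent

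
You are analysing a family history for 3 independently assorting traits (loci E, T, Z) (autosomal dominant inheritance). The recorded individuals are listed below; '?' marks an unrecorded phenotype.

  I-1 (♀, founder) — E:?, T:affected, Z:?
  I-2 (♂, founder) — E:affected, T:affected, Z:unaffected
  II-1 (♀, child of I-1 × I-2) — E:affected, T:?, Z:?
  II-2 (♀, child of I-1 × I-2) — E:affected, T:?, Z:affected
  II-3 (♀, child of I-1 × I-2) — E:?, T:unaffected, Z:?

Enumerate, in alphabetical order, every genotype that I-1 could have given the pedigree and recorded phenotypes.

I-1 ∈ {EE Tt ZZ, EE Tt Zz, Ee Tt ZZ, Ee Tt Zz, ee Tt ZZ, ee Tt Zz}

E/I-1 ? ·: ee|Ee|EE
E/I-2 aff ·: Ee|EE
E/II-1 aff I-1×I-2: Ee|EE
E/II-2 aff I-1×I-2: Ee|EE
E/II-3 ? I-1×I-2: ee|Ee|EE
⇒ E over [I-1,I-2,II-1,II-2,II-3]: 32 consistent
T/I-1 aff ·: Tt
T/I-2 aff ·: Tt
T/II-1 ? I-1×I-2: tt|Tt|TT
T/II-2 ? I-1×I-2: tt|Tt|TT
T/II-3 un I-1×I-2: tt
⇒ T over [I-1,I-2,II-1,II-2,II-3]: 9 consistent
Z/I-1 ? ·: Zz|ZZ
Z/I-2 un ·: zz
Z/II-1 ? I-1×I-2: zz|Zz
Z/II-2 aff I-1×I-2: Zz
Z/II-3 ? I-1×I-2: zz|Zz
⇒ Z over [I-1,I-2,II-1,II-2,II-3]: 5 consistent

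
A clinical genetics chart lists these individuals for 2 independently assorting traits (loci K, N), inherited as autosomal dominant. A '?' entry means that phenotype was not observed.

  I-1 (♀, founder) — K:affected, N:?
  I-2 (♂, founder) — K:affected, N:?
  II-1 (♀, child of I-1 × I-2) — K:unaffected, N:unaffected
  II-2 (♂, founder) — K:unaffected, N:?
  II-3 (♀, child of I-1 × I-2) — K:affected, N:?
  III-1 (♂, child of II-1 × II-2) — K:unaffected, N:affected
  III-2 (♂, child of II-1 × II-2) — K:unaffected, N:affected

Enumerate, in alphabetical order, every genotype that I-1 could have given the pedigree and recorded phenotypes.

I-1 ∈ {Kk Nn, Kk nn}

K/I-1 aff ·: Kk
K/I-2 aff ·: Kk
K/II-1 un I-1×I-2: kk
K/II-2 un ·: kk
K/II-3 aff I-1×I-2: Kk|KK
K/III-1 un II-1×II-2: kk
K/III-2 un II-1×II-2: kk
⇒ K over [I-1,I-2,II-1,II-2,II-3,III-1,III-2]: 2 consistent
N/I-1 ? ·: nn|Nn
N/I-2 ? ·: nn|Nn
N/II-1 un I-1×I-2: nn
N/II-2 ? ·: Nn|NN
N/II-3 ? I-1×I-2: nn|Nn|NN
N/III-1 aff II-1×II-2: Nn
N/III-2 aff II-1×II-2: Nn
⇒ N over [I-1,I-2,II-1,II-2,II-3,III-1,III-2]: 16 consistent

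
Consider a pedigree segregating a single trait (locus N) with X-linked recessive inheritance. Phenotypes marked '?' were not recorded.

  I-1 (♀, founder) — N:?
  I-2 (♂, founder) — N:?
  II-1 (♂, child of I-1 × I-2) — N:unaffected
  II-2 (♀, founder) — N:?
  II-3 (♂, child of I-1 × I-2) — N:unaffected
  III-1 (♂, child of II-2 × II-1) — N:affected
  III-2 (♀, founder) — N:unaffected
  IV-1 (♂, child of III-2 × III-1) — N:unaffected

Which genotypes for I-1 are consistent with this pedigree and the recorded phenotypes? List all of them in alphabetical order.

N/I-1 ? ·: X^NX^N|X^NX^n
N/I-2 ? ·: X^NY|X^nY
N/II-1 un I-1×I-2: X^NY
N/II-2 ? ·: X^NX^n|X^nX^n
N/II-3 un I-1×I-2: X^NY
N/III-1 aff II-2×II-1: X^nY
N/III-2 un ·: X^NX^N|X^NX^n
N/IV-1 un III-2×III-1: X^NY
⇒ N over [I-1,I-2,II-1,II-2,II-3,III-1,III-2,IV-1]: 16 consistent

I-1 ∈ {X^NX^N, X^NX^n}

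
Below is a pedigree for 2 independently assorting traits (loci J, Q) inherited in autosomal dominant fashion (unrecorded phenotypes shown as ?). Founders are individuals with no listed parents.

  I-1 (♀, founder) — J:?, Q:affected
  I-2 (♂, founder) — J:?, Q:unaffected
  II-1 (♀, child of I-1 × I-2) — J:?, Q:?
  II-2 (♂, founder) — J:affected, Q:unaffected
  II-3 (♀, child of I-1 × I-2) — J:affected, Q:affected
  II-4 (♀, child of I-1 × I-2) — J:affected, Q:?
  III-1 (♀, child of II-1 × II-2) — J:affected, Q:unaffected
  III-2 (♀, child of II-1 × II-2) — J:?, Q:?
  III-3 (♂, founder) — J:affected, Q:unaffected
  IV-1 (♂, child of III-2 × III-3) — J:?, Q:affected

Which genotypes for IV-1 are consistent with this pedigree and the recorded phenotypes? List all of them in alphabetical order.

J/I-1 ? ·: jj|Jj|JJ
J/I-2 ? ·: jj|Jj|JJ
J/II-1 ? I-1×I-2: jj|Jj|JJ
J/II-2 aff ·: Jj|JJ
J/II-3 aff I-1×I-2: Jj|JJ
J/II-4 aff I-1×I-2: Jj|JJ
J/III-1 aff II-1×II-2: Jj|JJ
J/III-2 ? II-1×II-2: jj|Jj|JJ
J/III-3 aff ·: Jj|JJ
J/IV-1 ? III-2×III-3: jj|Jj|JJ
⇒ J over [I-1,I-2,II-1,II-2,II-3,II-4,III-1,III-2,III-3,IV-1]: 933 consistent
Q/I-1 aff ·: Qq|QQ
Q/I-2 un ·: qq
Q/II-1 ? I-1×I-2: Qq
Q/II-2 un ·: qq
Q/II-3 aff I-1×I-2: Qq
Q/II-4 ? I-1×I-2: qq|Qq
Q/III-1 un II-1×II-2: qq
Q/III-2 ? II-1×II-2: Qq
Q/III-3 un ·: qq
Q/IV-1 aff III-2×III-3: Qq
⇒ Q over [I-1,I-2,II-1,II-2,II-3,II-4,III-1,III-2,III-3,IV-1]: 3 consistent

IV-1 ∈ {JJ Qq, Jj Qq, jj Qq}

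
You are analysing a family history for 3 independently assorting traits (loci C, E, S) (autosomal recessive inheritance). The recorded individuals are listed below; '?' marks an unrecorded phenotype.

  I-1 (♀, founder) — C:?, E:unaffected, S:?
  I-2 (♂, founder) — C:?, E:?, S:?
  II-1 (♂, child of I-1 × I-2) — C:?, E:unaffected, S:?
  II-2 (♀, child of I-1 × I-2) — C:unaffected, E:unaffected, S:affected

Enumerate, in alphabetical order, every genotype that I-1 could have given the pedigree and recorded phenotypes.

C/I-1 ? ·: CC|Cc|cc
C/I-2 ? ·: CC|Cc|cc
C/II-1 ? I-1×I-2: CC|Cc|cc
C/II-2 un I-1×I-2: CC|Cc
⇒ C over [I-1,I-2,II-1,II-2]: 21 consistent
E/I-1 un ·: EE|Ee
E/I-2 ? ·: EE|Ee|ee
E/II-1 un I-1×I-2: EE|Ee
E/II-2 un I-1×I-2: EE|Ee
⇒ E over [I-1,I-2,II-1,II-2]: 15 consistent
S/I-1 ? ·: Ss|ss
S/I-2 ? ·: Ss|ss
S/II-1 ? I-1×I-2: SS|Ss|ss
S/II-2 aff I-1×I-2: ss
⇒ S over [I-1,I-2,II-1,II-2]: 8 consistent

I-1 ∈ {CC EE Ss, CC EE ss, CC Ee Ss, CC Ee ss, Cc EE Ss, Cc EE ss, Cc Ee Ss, Cc Ee ss, cc EE Ss, cc EE ss, cc Ee Ss, cc Ee ss}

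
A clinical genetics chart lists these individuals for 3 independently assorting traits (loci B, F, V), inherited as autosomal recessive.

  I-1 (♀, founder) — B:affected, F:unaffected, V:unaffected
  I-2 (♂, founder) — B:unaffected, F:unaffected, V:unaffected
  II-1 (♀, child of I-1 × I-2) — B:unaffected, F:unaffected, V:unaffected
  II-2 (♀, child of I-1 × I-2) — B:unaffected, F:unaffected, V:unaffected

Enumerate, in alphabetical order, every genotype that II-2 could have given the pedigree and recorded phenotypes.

II-2 ∈ {Bb FF VV, Bb FF Vv, Bb Ff VV, Bb Ff Vv}

B/I-1 aff ·: bb
B/I-2 un ·: BB|Bb
B/II-1 un I-1×I-2: Bb
B/II-2 un I-1×I-2: Bb
⇒ B over [I-1,I-2,II-1,II-2]: 2 consistent
F/I-1 un ·: FF|Ff
F/I-2 un ·: FF|Ff
F/II-1 un I-1×I-2: FF|Ff
F/II-2 un I-1×I-2: FF|Ff
⇒ F over [I-1,I-2,II-1,II-2]: 13 consistent
V/I-1 un ·: VV|Vv
V/I-2 un ·: VV|Vv
V/II-1 un I-1×I-2: VV|Vv
V/II-2 un I-1×I-2: VV|Vv
⇒ V over [I-1,I-2,II-1,II-2]: 13 consistent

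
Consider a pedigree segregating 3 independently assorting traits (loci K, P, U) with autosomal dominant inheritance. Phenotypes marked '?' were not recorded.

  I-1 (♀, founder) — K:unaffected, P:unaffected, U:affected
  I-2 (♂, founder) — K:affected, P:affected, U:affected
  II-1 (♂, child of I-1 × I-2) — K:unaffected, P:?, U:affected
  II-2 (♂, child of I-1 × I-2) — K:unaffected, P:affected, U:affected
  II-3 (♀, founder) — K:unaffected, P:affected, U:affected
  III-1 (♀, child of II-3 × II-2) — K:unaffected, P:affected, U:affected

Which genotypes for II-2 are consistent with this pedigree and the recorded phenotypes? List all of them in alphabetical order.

K/I-1 un ·: kk
K/I-2 aff ·: Kk
K/II-1 un I-1×I-2: kk
K/II-2 un I-1×I-2: kk
K/II-3 un ·: kk
K/III-1 un II-3×II-2: kk
⇒ K over [I-1,I-2,II-1,II-2,II-3,III-1]: 1 consistent
P/I-1 un ·: pp
P/I-2 aff ·: Pp|PP
P/II-1 ? I-1×I-2: pp|Pp
P/II-2 aff I-1×I-2: Pp
P/II-3 aff ·: Pp|PP
P/III-1 aff II-3×II-2: Pp|PP
⇒ P over [I-1,I-2,II-1,II-2,II-3,III-1]: 12 consistent
U/I-1 aff ·: Uu|UU
U/I-2 aff ·: Uu|UU
U/II-1 aff I-1×I-2: Uu|UU
U/II-2 aff I-1×I-2: Uu|UU
U/II-3 aff ·: Uu|UU
U/III-1 aff II-3×II-2: Uu|UU
⇒ U over [I-1,I-2,II-1,II-2,II-3,III-1]: 45 consistent

II-2 ∈ {kk Pp UU, kk Pp Uu}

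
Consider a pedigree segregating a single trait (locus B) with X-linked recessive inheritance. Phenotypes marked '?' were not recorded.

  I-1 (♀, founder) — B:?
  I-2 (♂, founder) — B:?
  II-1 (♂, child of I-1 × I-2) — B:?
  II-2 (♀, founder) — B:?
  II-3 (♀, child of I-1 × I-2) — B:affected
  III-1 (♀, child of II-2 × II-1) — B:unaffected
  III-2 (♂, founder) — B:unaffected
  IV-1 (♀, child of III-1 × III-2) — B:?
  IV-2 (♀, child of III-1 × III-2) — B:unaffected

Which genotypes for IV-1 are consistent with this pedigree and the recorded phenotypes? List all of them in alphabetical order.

IV-1 ∈ {X^BX^B, X^BX^b}

B/I-1 ? ·: X^BX^b|X^bX^b
B/I-2 ? ·: X^bY
B/II-1 ? I-1×I-2: X^BY|X^bY
B/II-2 ? ·: X^BX^B|X^BX^b|X^bX^b
B/II-3 aff I-1×I-2: X^bX^b
B/III-1 un II-2×II-1: X^BX^B|X^BX^b
B/III-2 un ·: X^BY
B/IV-1 ? III-1×III-2: X^BX^B|X^BX^b
B/IV-2 un III-1×III-2: X^BX^B|X^BX^b
⇒ B over [I-1,I-2,II-1,II-2,II-3,III-1,III-2,IV-1,IV-2]: 26 consistent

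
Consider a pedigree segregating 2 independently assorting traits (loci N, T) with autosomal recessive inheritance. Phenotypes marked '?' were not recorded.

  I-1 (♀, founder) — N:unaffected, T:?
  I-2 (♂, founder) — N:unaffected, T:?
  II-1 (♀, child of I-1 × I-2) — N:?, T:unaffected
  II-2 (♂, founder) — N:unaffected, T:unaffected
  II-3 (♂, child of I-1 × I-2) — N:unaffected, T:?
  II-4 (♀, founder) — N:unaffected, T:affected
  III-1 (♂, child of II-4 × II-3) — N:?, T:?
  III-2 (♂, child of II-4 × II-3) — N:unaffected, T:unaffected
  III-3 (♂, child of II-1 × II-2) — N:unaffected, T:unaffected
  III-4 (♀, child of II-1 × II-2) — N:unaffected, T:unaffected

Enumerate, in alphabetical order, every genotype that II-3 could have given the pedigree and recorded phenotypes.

II-3 ∈ {NN TT, NN Tt, Nn TT, Nn Tt}

N/I-1 un ·: NN|Nn
N/I-2 un ·: NN|Nn
N/II-1 ? I-1×I-2: NN|Nn|nn
N/II-2 un ·: NN|Nn
N/II-3 un I-1×I-2: NN|Nn
N/II-4 un ·: NN|Nn
N/III-1 ? II-4×II-3: NN|Nn|nn
N/III-2 un II-4×II-3: NN|Nn
N/III-3 un II-1×II-2: NN|Nn
N/III-4 un II-1×II-2: NN|Nn
⇒ N over [I-1,I-2,II-1,II-2,II-3,II-4,III-1,III-2,III-3,III-4]: 640 consistent
T/I-1 ? ·: TT|Tt|tt
T/I-2 ? ·: TT|Tt|tt
T/II-1 un I-1×I-2: TT|Tt
T/II-2 un ·: TT|Tt
T/II-3 ? I-1×I-2: TT|Tt
T/II-4 aff ·: tt
T/III-1 ? II-4×II-3: Tt|tt
T/III-2 un II-4×II-3: Tt
T/III-3 un II-1×II-2: TT|Tt
T/III-4 un II-1×II-2: TT|Tt
⇒ T over [I-1,I-2,II-1,II-2,II-3,II-4,III-1,III-2,III-3,III-4]: 186 consistent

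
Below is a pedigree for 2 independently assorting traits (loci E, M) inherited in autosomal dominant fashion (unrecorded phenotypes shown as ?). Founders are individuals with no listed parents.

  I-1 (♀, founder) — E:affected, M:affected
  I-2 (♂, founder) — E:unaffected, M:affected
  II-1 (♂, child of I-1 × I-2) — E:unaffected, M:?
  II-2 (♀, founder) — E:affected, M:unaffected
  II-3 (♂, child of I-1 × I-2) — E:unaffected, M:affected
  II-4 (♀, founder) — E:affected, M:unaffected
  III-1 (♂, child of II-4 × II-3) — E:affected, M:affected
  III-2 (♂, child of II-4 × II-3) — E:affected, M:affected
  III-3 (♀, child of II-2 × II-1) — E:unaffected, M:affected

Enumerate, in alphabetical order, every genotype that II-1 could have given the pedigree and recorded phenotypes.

E/I-1 aff ·: Ee
E/I-2 un ·: ee
E/II-1 un I-1×I-2: ee
E/II-2 aff ·: Ee
E/II-3 un I-1×I-2: ee
E/II-4 aff ·: Ee|EE
E/III-1 aff II-4×II-3: Ee
E/III-2 aff II-4×II-3: Ee
E/III-3 un II-2×II-1: ee
⇒ E over [I-1,I-2,II-1,II-2,II-3,II-4,III-1,III-2,III-3]: 2 consistent
M/I-1 aff ·: Mm|MM
M/I-2 aff ·: Mm|MM
M/II-1 ? I-1×I-2: Mm|MM
M/II-2 un ·: mm
M/II-3 aff I-1×I-2: Mm|MM
M/II-4 un ·: mm
M/III-1 aff II-4×II-3: Mm
M/III-2 aff II-4×II-3: Mm
M/III-3 aff II-2×II-1: Mm
⇒ M over [I-1,I-2,II-1,II-2,II-3,II-4,III-1,III-2,III-3]: 13 consistent

II-1 ∈ {ee MM, ee Mm}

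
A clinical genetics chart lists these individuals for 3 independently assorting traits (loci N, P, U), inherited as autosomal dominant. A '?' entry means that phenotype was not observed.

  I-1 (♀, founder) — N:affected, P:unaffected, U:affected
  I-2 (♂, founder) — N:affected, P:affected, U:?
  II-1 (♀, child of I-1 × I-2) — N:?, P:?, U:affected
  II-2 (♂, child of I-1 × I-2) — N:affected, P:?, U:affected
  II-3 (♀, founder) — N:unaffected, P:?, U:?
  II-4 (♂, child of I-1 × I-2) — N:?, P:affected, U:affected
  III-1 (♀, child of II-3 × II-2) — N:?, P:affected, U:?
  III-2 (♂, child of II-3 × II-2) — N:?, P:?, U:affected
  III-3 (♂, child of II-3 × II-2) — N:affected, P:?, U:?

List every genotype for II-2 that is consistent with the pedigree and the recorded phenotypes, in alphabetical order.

N/I-1 aff ·: Nn|NN
N/I-2 aff ·: Nn|NN
N/II-1 ? I-1×I-2: nn|Nn|NN
N/II-2 aff I-1×I-2: Nn|NN
N/II-3 un ·: nn
N/II-4 ? I-1×I-2: nn|Nn|NN
N/III-1 ? II-3×II-2: nn|Nn
N/III-2 ? II-3×II-2: nn|Nn
N/III-3 aff II-3×II-2: Nn
⇒ N over [I-1,I-2,II-1,II-2,II-3,II-4,III-1,III-2,III-3]: 86 consistent
P/I-1 un ·: pp
P/I-2 aff ·: Pp|PP
P/II-1 ? I-1×I-2: pp|Pp
P/II-2 ? I-1×I-2: pp|Pp
P/II-3 ? ·: pp|Pp|PP
P/II-4 aff I-1×I-2: Pp
P/III-1 aff II-3×II-2: Pp|PP
P/III-2 ? II-3×II-2: pp|Pp|PP
P/III-3 ? II-3×II-2: pp|Pp|PP
⇒ P over [I-1,I-2,II-1,II-2,II-3,II-4,III-1,III-2,III-3]: 100 consistent
U/I-1 aff ·: Uu|UU
U/I-2 ? ·: uu|Uu|UU
U/II-1 aff I-1×I-2: Uu|UU
U/II-2 aff I-1×I-2: Uu|UU
U/II-3 ? ·: uu|Uu|UU
U/II-4 aff I-1×I-2: Uu|UU
U/III-1 ? II-3×II-2: uu|Uu|UU
U/III-2 aff II-3×II-2: Uu|UU
U/III-3 ? II-3×II-2: uu|Uu|UU
⇒ U over [I-1,I-2,II-1,II-2,II-3,II-4,III-1,III-2,III-3]: 550 consistent

II-2 ∈ {NN Pp UU, NN Pp Uu, NN pp UU, NN pp Uu, Nn Pp UU, Nn Pp Uu, Nn pp UU, Nn pp Uu}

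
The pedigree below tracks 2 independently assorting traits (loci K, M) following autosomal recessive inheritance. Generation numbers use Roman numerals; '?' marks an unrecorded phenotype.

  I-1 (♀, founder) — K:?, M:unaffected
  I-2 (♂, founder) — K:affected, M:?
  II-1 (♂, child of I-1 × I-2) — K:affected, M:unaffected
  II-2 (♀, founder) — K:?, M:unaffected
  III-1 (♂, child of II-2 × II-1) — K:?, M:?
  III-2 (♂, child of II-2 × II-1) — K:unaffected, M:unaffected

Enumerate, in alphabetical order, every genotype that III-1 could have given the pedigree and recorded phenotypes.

K/I-1 ? ·: Kk|kk
K/I-2 aff ·: kk
K/II-1 aff I-1×I-2: kk
K/II-2 ? ·: KK|Kk
K/III-1 ? II-2×II-1: Kk|kk
K/III-2 un II-2×II-1: Kk
⇒ K over [I-1,I-2,II-1,II-2,III-1,III-2]: 6 consistent
M/I-1 un ·: MM|Mm
M/I-2 ? ·: MM|Mm|mm
M/II-1 un I-1×I-2: MM|Mm
M/II-2 un ·: MM|Mm
M/III-1 ? II-2×II-1: MM|Mm|mm
M/III-2 un II-2×II-1: MM|Mm
⇒ M over [I-1,I-2,II-1,II-2,III-1,III-2]: 70 consistent

III-1 ∈ {Kk MM, Kk Mm, Kk mm, kk MM, kk Mm, kk mm}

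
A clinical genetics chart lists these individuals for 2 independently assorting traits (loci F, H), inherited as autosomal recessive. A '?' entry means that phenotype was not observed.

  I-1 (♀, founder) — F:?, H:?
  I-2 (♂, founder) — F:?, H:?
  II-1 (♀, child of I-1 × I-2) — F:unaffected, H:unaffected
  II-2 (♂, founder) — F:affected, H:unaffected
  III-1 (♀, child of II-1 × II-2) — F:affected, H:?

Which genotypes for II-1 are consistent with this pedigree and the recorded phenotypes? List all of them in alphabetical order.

II-1 ∈ {Ff HH, Ff Hh}

F/I-1 ? ·: FF|Ff|ff
F/I-2 ? ·: FF|Ff|ff
F/II-1 un I-1×I-2: Ff
F/II-2 aff ·: ff
F/III-1 aff II-1×II-2: ff
⇒ F over [I-1,I-2,II-1,II-2,III-1]: 7 consistent
H/I-1 ? ·: HH|Hh|hh
H/I-2 ? ·: HH|Hh|hh
H/II-1 un I-1×I-2: HH|Hh
H/II-2 un ·: HH|Hh
H/III-1 ? II-1×II-2: HH|Hh|hh
⇒ H over [I-1,I-2,II-1,II-2,III-1]: 47 consistent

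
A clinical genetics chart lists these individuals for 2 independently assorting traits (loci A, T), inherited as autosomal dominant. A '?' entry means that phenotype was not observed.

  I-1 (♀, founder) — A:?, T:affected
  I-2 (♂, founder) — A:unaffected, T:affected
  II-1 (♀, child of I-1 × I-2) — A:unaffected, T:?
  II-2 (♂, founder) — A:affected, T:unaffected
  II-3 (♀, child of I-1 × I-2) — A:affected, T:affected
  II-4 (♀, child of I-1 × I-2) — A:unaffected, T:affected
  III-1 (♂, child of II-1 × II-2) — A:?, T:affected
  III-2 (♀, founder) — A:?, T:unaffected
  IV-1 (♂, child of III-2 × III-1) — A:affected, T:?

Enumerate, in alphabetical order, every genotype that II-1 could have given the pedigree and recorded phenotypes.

A/I-1 ? ·: Aa
A/I-2 un ·: aa
A/II-1 un I-1×I-2: aa
A/II-2 aff ·: Aa|AA
A/II-3 aff I-1×I-2: Aa
A/II-4 un I-1×I-2: aa
A/III-1 ? II-1×II-2: aa|Aa
A/III-2 ? ·: aa|Aa|AA
A/IV-1 aff III-2×III-1: Aa|AA
⇒ A over [I-1,I-2,II-1,II-2,II-3,II-4,III-1,III-2,IV-1]: 12 consistent
T/I-1 aff ·: Tt|TT
T/I-2 aff ·: Tt|TT
T/II-1 ? I-1×I-2: Tt|TT
T/II-2 un ·: tt
T/II-3 aff I-1×I-2: Tt|TT
T/II-4 aff I-1×I-2: Tt|TT
T/III-1 aff II-1×II-2: Tt
T/III-2 un ·: tt
T/IV-1 ? III-2×III-1: tt|Tt
⇒ T over [I-1,I-2,II-1,II-2,II-3,II-4,III-1,III-2,IV-1]: 50 consistent

II-1 ∈ {aa TT, aa Tt}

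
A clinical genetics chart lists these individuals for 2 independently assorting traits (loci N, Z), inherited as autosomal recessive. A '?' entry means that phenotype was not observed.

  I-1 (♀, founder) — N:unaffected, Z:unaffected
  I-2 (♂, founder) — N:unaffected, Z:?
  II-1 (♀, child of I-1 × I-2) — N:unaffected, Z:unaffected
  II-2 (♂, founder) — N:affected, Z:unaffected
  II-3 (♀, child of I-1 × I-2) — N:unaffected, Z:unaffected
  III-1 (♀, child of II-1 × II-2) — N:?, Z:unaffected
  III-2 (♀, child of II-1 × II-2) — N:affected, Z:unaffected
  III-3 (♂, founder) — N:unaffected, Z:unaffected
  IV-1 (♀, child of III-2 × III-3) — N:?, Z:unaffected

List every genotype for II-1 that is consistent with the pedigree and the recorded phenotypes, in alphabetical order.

II-1 ∈ {Nn ZZ, Nn Zz}

N/I-1 un ·: NN|Nn
N/I-2 un ·: NN|Nn
N/II-1 un I-1×I-2: Nn
N/II-2 aff ·: nn
N/II-3 un I-1×I-2: NN|Nn
N/III-1 ? II-1×II-2: Nn|nn
N/III-2 aff II-1×II-2: nn
N/III-3 un ·: NN|Nn
N/IV-1 ? III-2×III-3: Nn|nn
⇒ N over [I-1,I-2,II-1,II-2,II-3,III-1,III-2,III-3,IV-1]: 36 consistent
Z/I-1 un ·: ZZ|Zz
Z/I-2 ? ·: ZZ|Zz|zz
Z/II-1 un I-1×I-2: ZZ|Zz
Z/II-2 un ·: ZZ|Zz
Z/II-3 un I-1×I-2: ZZ|Zz
Z/III-1 un II-1×II-2: ZZ|Zz
Z/III-2 un II-1×II-2: ZZ|Zz
Z/III-3 un ·: ZZ|Zz
Z/IV-1 un III-2×III-3: ZZ|Zz
⇒ Z over [I-1,I-2,II-1,II-2,II-3,III-1,III-2,III-3,IV-1]: 343 consistent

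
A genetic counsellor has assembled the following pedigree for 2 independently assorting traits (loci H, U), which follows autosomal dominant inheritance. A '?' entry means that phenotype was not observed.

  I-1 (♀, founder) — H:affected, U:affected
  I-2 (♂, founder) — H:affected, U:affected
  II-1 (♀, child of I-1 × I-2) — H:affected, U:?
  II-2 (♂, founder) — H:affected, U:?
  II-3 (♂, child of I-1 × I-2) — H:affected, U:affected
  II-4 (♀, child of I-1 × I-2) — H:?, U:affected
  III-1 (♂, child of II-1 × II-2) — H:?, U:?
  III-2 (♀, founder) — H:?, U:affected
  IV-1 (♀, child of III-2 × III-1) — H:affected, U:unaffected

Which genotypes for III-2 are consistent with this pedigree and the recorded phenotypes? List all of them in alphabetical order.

H/I-1 aff ·: Hh|HH
H/I-2 aff ·: Hh|HH
H/II-1 aff I-1×I-2: Hh|HH
H/II-2 aff ·: Hh|HH
H/II-3 aff I-1×I-2: Hh|HH
H/II-4 ? I-1×I-2: hh|Hh|HH
H/III-1 ? II-1×II-2: hh|Hh|HH
H/III-2 ? ·: hh|Hh|HH
H/IV-1 aff III-2×III-1: Hh|HH
⇒ H over [I-1,I-2,II-1,II-2,II-3,II-4,III-1,III-2,IV-1]: 475 consistent
U/I-1 aff ·: Uu|UU
U/I-2 aff ·: Uu|UU
U/II-1 ? I-1×I-2: uu|Uu|UU
U/II-2 ? ·: uu|Uu|UU
U/II-3 aff I-1×I-2: Uu|UU
U/II-4 aff I-1×I-2: Uu|UU
U/III-1 ? II-1×II-2: uu|Uu
U/III-2 aff ·: Uu
U/IV-1 un III-2×III-1: uu
⇒ U over [I-1,I-2,II-1,II-2,II-3,II-4,III-1,III-2,IV-1]: 102 consistent

III-2 ∈ {HH Uu, Hh Uu, hh Uu}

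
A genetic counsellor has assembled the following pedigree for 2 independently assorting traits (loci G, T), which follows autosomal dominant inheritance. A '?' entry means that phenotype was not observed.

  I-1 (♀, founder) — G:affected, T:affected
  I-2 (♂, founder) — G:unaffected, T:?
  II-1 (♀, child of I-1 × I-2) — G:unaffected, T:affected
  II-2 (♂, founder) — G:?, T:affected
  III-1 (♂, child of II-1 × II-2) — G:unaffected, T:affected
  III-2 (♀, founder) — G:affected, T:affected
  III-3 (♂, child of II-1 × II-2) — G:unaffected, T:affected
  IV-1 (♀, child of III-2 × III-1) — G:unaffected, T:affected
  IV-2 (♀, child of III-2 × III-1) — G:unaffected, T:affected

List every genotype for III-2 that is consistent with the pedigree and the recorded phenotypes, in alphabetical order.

III-2 ∈ {Gg TT, Gg Tt}

G/I-1 aff ·: Gg
G/I-2 un ·: gg
G/II-1 un I-1×I-2: gg
G/II-2 ? ·: gg|Gg
G/III-1 un II-1×II-2: gg
G/III-2 aff ·: Gg
G/III-3 un II-1×II-2: gg
G/IV-1 un III-2×III-1: gg
G/IV-2 un III-2×III-1: gg
⇒ G over [I-1,I-2,II-1,II-2,III-1,III-2,III-3,IV-1,IV-2]: 2 consistent
T/I-1 aff ·: Tt|TT
T/I-2 ? ·: tt|Tt|TT
T/II-1 aff I-1×I-2: Tt|TT
T/II-2 aff ·: Tt|TT
T/III-1 aff II-1×II-2: Tt|TT
T/III-2 aff ·: Tt|TT
T/III-3 aff II-1×II-2: Tt|TT
T/IV-1 aff III-2×III-1: Tt|TT
T/IV-2 aff III-2×III-1: Tt|TT
⇒ T over [I-1,I-2,II-1,II-2,III-1,III-2,III-3,IV-1,IV-2]: 384 consistent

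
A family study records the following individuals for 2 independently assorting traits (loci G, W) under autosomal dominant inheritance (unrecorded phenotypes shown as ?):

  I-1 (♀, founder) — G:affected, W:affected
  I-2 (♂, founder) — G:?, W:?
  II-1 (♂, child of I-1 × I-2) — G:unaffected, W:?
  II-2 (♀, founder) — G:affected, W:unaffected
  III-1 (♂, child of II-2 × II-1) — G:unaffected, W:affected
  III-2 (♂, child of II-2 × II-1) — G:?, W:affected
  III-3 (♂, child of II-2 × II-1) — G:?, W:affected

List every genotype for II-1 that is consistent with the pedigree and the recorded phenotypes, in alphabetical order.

II-1 ∈ {gg WW, gg Ww}

G/I-1 aff ·: Gg
G/I-2 ? ·: gg|Gg
G/II-1 un I-1×I-2: gg
G/II-2 aff ·: Gg
G/III-1 un II-2×II-1: gg
G/III-2 ? II-2×II-1: gg|Gg
G/III-3 ? II-2×II-1: gg|Gg
⇒ G over [I-1,I-2,II-1,II-2,III-1,III-2,III-3]: 8 consistent
W/I-1 aff ·: Ww|WW
W/I-2 ? ·: ww|Ww|WW
W/II-1 ? I-1×I-2: Ww|WW
W/II-2 un ·: ww
W/III-1 aff II-2×II-1: Ww
W/III-2 aff II-2×II-1: Ww
W/III-3 aff II-2×II-1: Ww
⇒ W over [I-1,I-2,II-1,II-2,III-1,III-2,III-3]: 9 consistent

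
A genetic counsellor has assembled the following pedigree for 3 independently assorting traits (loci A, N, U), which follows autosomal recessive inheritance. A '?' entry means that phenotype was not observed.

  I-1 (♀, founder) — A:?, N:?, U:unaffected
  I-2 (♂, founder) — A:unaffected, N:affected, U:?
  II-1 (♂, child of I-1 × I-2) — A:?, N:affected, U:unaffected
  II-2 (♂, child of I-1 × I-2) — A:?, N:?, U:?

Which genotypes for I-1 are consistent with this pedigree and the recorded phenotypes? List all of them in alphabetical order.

A/I-1 ? ·: AA|Aa|aa
A/I-2 un ·: AA|Aa
A/II-1 ? I-1×I-2: AA|Aa|aa
A/II-2 ? I-1×I-2: AA|Aa|aa
⇒ A over [I-1,I-2,II-1,II-2]: 23 consistent
N/I-1 ? ·: Nn|nn
N/I-2 aff ·: nn
N/II-1 aff I-1×I-2: nn
N/II-2 ? I-1×I-2: Nn|nn
⇒ N over [I-1,I-2,II-1,II-2]: 3 consistent
U/I-1 un ·: UU|Uu
U/I-2 ? ·: UU|Uu|uu
U/II-1 un I-1×I-2: UU|Uu
U/II-2 ? I-1×I-2: UU|Uu|uu
⇒ U over [I-1,I-2,II-1,II-2]: 18 consistent

I-1 ∈ {AA Nn UU, AA Nn Uu, AA nn UU, AA nn Uu, Aa Nn UU, Aa Nn Uu, Aa nn UU, Aa nn Uu, aa Nn UU, aa Nn Uu, aa nn UU, aa nn Uu}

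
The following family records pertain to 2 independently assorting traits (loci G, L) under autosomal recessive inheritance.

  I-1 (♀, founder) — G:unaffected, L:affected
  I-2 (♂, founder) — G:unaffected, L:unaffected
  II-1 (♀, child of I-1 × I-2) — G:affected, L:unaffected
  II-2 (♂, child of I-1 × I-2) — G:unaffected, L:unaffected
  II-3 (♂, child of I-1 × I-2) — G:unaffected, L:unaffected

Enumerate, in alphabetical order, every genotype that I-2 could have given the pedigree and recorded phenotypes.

G/I-1 un ·: Gg
G/I-2 un ·: Gg
G/II-1 aff I-1×I-2: gg
G/II-2 un I-1×I-2: GG|Gg
G/II-3 un I-1×I-2: GG|Gg
⇒ G over [I-1,I-2,II-1,II-2,II-3]: 4 consistent
L/I-1 aff ·: ll
L/I-2 un ·: LL|Ll
L/II-1 un I-1×I-2: Ll
L/II-2 un I-1×I-2: Ll
L/II-3 un I-1×I-2: Ll
⇒ L over [I-1,I-2,II-1,II-2,II-3]: 2 consistent

I-2 ∈ {Gg LL, Gg Ll}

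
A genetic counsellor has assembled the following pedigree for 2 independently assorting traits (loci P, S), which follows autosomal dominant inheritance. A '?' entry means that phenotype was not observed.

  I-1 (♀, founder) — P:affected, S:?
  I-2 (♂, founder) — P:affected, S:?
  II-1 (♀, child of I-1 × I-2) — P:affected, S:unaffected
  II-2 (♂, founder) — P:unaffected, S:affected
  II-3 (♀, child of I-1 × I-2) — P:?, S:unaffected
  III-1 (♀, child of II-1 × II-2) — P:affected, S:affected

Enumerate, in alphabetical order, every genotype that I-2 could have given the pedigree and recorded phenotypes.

I-2 ∈ {PP Ss, PP ss, Pp Ss, Pp ss}

P/I-1 aff ·: Pp|PP
P/I-2 aff ·: Pp|PP
P/II-1 aff I-1×I-2: Pp|PP
P/II-2 un ·: pp
P/II-3 ? I-1×I-2: pp|Pp|PP
P/III-1 aff II-1×II-2: Pp
⇒ P over [I-1,I-2,II-1,II-2,II-3,III-1]: 15 consistent
S/I-1 ? ·: ss|Ss
S/I-2 ? ·: ss|Ss
S/II-1 un I-1×I-2: ss
S/II-2 aff ·: Ss|SS
S/II-3 un I-1×I-2: ss
S/III-1 aff II-1×II-2: Ss
⇒ S over [I-1,I-2,II-1,II-2,II-3,III-1]: 8 consistent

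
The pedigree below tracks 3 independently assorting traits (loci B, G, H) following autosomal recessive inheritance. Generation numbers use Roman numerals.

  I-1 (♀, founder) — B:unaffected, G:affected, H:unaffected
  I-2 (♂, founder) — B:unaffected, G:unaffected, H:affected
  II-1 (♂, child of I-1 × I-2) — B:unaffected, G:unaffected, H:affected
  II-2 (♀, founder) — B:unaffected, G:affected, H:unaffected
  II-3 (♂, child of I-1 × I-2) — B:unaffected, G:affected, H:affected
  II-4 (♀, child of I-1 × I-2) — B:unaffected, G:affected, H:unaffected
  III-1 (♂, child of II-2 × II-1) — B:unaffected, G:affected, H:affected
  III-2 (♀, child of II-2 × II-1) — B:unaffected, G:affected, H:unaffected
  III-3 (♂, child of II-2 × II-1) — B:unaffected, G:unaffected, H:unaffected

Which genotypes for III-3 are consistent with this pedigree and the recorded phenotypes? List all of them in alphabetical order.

III-3 ∈ {BB Gg Hh, Bb Gg Hh}

B/I-1 un ·: BB|Bb
B/I-2 un ·: BB|Bb
B/II-1 un I-1×I-2: BB|Bb
B/II-2 un ·: BB|Bb
B/II-3 un I-1×I-2: BB|Bb
B/II-4 un I-1×I-2: BB|Bb
B/III-1 un II-2×II-1: BB|Bb
B/III-2 un II-2×II-1: BB|Bb
B/III-3 un II-2×II-1: BB|Bb
⇒ B over [I-1,I-2,II-1,II-2,II-3,II-4,III-1,III-2,III-3]: 309 consistent
G/I-1 aff ·: gg
G/I-2 un ·: Gg
G/II-1 un I-1×I-2: Gg
G/II-2 aff ·: gg
G/II-3 aff I-1×I-2: gg
G/II-4 aff I-1×I-2: gg
G/III-1 aff II-2×II-1: gg
G/III-2 aff II-2×II-1: gg
G/III-3 un II-2×II-1: Gg
⇒ G over [I-1,I-2,II-1,II-2,II-3,II-4,III-1,III-2,III-3]: 1 consistent
H/I-1 un ·: Hh
H/I-2 aff ·: hh
H/II-1 aff I-1×I-2: hh
H/II-2 un ·: Hh
H/II-3 aff I-1×I-2: hh
H/II-4 un I-1×I-2: Hh
H/III-1 aff II-2×II-1: hh
H/III-2 un II-2×II-1: Hh
H/III-3 un II-2×II-1: Hh
⇒ H over [I-1,I-2,II-1,II-2,II-3,II-4,III-1,III-2,III-3]: 1 consistent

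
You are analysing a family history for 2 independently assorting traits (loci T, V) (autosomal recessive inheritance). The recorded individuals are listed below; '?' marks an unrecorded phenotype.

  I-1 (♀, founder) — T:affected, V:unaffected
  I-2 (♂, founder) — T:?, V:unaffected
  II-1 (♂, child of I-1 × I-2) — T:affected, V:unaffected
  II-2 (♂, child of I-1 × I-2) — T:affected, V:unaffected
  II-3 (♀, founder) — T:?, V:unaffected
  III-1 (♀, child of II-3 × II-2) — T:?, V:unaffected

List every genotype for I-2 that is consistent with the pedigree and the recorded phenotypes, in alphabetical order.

I-2 ∈ {Tt VV, Tt Vv, tt VV, tt Vv}

T/I-1 aff ·: tt
T/I-2 ? ·: Tt|tt
T/II-1 aff I-1×I-2: tt
T/II-2 aff I-1×I-2: tt
T/II-3 ? ·: TT|Tt|tt
T/III-1 ? II-3×II-2: Tt|tt
⇒ T over [I-1,I-2,II-1,II-2,II-3,III-1]: 8 consistent
V/I-1 un ·: VV|Vv
V/I-2 un ·: VV|Vv
V/II-1 un I-1×I-2: VV|Vv
V/II-2 un I-1×I-2: VV|Vv
V/II-3 un ·: VV|Vv
V/III-1 un II-3×II-2: VV|Vv
⇒ V over [I-1,I-2,II-1,II-2,II-3,III-1]: 45 consistent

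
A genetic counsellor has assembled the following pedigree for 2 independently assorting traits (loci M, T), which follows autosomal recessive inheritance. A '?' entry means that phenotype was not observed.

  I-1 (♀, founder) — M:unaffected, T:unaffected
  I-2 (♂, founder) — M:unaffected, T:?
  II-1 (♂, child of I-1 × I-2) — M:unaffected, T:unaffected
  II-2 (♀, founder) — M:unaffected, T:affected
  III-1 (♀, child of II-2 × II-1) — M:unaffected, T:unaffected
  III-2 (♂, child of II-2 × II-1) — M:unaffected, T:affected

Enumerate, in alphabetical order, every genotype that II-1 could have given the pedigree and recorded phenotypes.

II-1 ∈ {MM Tt, Mm Tt}

M/I-1 un ·: MM|Mm
M/I-2 un ·: MM|Mm
M/II-1 un I-1×I-2: MM|Mm
M/II-2 un ·: MM|Mm
M/III-1 un II-2×II-1: MM|Mm
M/III-2 un II-2×II-1: MM|Mm
⇒ M over [I-1,I-2,II-1,II-2,III-1,III-2]: 44 consistent
T/I-1 un ·: TT|Tt
T/I-2 ? ·: TT|Tt|tt
T/II-1 un I-1×I-2: Tt
T/II-2 aff ·: tt
T/III-1 un II-2×II-1: Tt
T/III-2 aff II-2×II-1: tt
⇒ T over [I-1,I-2,II-1,II-2,III-1,III-2]: 5 consistent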